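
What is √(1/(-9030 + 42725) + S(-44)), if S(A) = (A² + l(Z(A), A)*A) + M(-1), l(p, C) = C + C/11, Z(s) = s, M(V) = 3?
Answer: 9*√56781668370/33695 ≈ 63.647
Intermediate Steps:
l(p, C) = 12*C/11 (l(p, C) = C + C*(1/11) = C + C/11 = 12*C/11)
S(A) = 3 + 23*A²/11 (S(A) = (A² + (12*A/11)*A) + 3 = (A² + 12*A²/11) + 3 = 23*A²/11 + 3 = 3 + 23*A²/11)
√(1/(-9030 + 42725) + S(-44)) = √(1/(-9030 + 42725) + (3 + (23/11)*(-44)²)) = √(1/33695 + (3 + (23/11)*1936)) = √(1/33695 + (3 + 4048)) = √(1/33695 + 4051) = √(136498446/33695) = 9*√56781668370/33695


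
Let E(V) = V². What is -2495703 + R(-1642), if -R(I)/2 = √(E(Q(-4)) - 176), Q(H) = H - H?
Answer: -2495703 - 8*I*√11 ≈ -2.4957e+6 - 26.533*I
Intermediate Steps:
Q(H) = 0
R(I) = -8*I*√11 (R(I) = -2*√(0² - 176) = -2*√(0 - 176) = -8*I*√11)
-2495703 + R(-1642) = -2495703 - 8*I*√11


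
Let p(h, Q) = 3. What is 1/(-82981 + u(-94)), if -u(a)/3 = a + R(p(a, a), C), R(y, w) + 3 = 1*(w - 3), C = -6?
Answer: -1/82663 ≈ -1.2097e-5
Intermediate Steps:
R(y, w) = -6 + w (R(y, w) = -3 + 1*(w - 3) = -3 + 1*(-3 + w) = -3 + (-3 + w) = -6 + w)
u(a) = 36 - 3*a (u(a) = -3*(a + (-6 - 6)) = -3*(a - 12) = -3*(-12 + a) = 36 - 3*a)
1/(-82981 + u(-94)) = 1/(-82981 + (36 - 3*(-94))) = 1/(-82981 + (36 + 282)) = 1/(-82981 + 318) = 1/(-82663) = -1/82663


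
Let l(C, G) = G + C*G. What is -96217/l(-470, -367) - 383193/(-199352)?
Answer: 46775277355/34313064296 ≈ 1.3632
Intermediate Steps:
-96217/l(-470, -367) - 383193/(-199352) = -96217*(-1/(367*(1 - 470))) - 383193/(-199352) = -96217/((-367*(-469))) - 383193*(-1/199352) = -96217/172123 + 383193/199352 = 46775277355/34313064296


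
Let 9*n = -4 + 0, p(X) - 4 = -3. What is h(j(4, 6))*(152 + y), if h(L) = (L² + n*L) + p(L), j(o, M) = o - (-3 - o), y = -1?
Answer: 159154/9 ≈ 17684.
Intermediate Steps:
p(X) = 1 (p(X) = 4 - 3 = 1)
n = -4/9 (n = (-4 + 0)/9 = (⅑)*(-4) = -4/9 ≈ -0.44444)
j(o, M) = 3 + 2*o (j(o, M) = o + (3 + o) = 3 + 2*o)
h(L) = 1 + L² - 4*L/9 (h(L) = (L² - 4*L/9) + 1 = 1 + L² - 4*L/9)
h(j(4, 6))*(152 + y) = (1 + (3 + 2*4)² - 4*(3 + 2*4)/9)*(152 - 1) = (1 + (3 + 8)² - 4*(3 + 8)/9)*151 = (1 + 11² - 4/9*11)*151 = (1 + 121 - 44/9)*151 = (1054/9)*151 = 159154/9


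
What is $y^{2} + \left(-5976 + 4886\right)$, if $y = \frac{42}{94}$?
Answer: $- \frac{2407369}{2209} \approx -1089.8$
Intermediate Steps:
$y = \frac{21}{47}$ ($y = 42 \cdot \frac{1}{94} = \frac{21}{47} \approx 0.44681$)
$y^{2} + \left(-5976 + 4886\right) = \left(\frac{21}{47}\right)^{2} + \left(-5976 + 4886\right) = \frac{441}{2209} - 1090 = - \frac{2407369}{2209}$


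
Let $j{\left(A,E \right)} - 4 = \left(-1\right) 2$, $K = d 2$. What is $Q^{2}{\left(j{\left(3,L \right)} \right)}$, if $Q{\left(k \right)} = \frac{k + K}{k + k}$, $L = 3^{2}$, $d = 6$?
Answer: $\frac{49}{4} \approx 12.25$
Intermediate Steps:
$L = 9$
$K = 12$ ($K = 6 \cdot 2 = 12$)
$j{\left(A,E \right)} = 2$ ($j{\left(A,E \right)} = 4 - 2 = 2$)
$Q{\left(k \right)} = \frac{12 + k}{2 k}$ ($Q{\left(k \right)} = \frac{k + 12}{k + k} = \frac{12 + k}{2 k}$)
$Q^{2}{\left(j{\left(3,L \right)} \right)} = \left(\frac{12 + 2}{2 \cdot 2}\right)^{2} = \left(\frac{1}{2} \cdot \frac{1}{2} \cdot 14\right)^{2} = \left(\frac{7}{2}\right)^{2} = \frac{49}{4}$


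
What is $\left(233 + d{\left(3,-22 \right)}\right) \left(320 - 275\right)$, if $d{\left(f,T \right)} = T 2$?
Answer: $8505$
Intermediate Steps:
$d{\left(f,T \right)} = 2 T$
$\left(233 + d{\left(3,-22 \right)}\right) \left(320 - 275\right) = \left(233 + 2 \left(-22\right)\right) \left(320 - 275\right) = \left(233 - 44\right) 45 = 189 \cdot 45 = 8505$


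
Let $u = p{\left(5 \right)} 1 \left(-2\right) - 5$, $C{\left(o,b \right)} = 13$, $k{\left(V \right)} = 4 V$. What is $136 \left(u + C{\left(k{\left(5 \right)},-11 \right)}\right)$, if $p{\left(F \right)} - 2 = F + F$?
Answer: $-2176$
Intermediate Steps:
$p{\left(F \right)} = 2 + 2 F$ ($p{\left(F \right)} = 2 + \left(F + F\right) = 2 + 2 F$)
$u = -29$ ($u = \left(2 + 2 \cdot 5\right) 1 \left(-2\right) - 5 = \left(2 + 10\right) \left(-2\right) - 5 = 12 \left(-2\right) - 5 = -24 - 5 = -29$)
$136 \left(u + C{\left(k{\left(5 \right)},-11 \right)}\right) = 136 \left(-29 + 13\right) = 136 \left(-16\right) = -2176$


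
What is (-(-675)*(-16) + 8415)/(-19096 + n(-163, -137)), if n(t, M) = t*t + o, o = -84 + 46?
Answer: -477/1487 ≈ -0.32078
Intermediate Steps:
o = -38
n(t, M) = -38 + t² (n(t, M) = t*t - 38 = t² - 38 = -38 + t²)
(-(-675)*(-16) + 8415)/(-19096 + n(-163, -137)) = (-(-675)*(-16) + 8415)/(-19096 + (-38 + (-163)²)) = (-1*10800 + 8415)/(-19096 + (-38 + 26569)) = (-10800 + 8415)/(-19096 + 26531) = -2385/7435 = -2385*1/7435 = -477/1487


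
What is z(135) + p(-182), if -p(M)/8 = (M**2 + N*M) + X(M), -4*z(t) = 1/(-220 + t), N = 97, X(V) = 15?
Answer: -42119199/340 ≈ -1.2388e+5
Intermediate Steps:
z(t) = -1/(4*(-220 + t))
p(M) = -120 - 776*M - 8*M**2 (p(M) = -8*((M**2 + 97*M) + 15) = -8*(15 + M**2 + 97*M) = -120 - 776*M - 8*M**2)
z(135) + p(-182) = -1/(-880 + 4*135) + (-120 - 776*(-182) - 8*(-182)**2) = -1/(-880 + 540) + (-120 + 141232 - 8*33124) = -1/(-340) + (-120 + 141232 - 264992) = -1*(-1/340) - 123880 = 1/340 - 123880 = -42119199/340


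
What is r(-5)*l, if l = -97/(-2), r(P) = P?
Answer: -485/2 ≈ -242.50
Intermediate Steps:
l = 97/2 (l = -97*(-½) = 97/2 ≈ 48.500)
r(-5)*l = -5*97/2 = -485/2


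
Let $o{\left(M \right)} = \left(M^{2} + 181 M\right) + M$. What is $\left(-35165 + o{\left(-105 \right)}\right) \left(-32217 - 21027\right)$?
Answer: $2302803000$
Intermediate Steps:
$o{\left(M \right)} = M^{2} + 182 M$
$\left(-35165 + o{\left(-105 \right)}\right) \left(-32217 - 21027\right) = \left(-35165 - 105 \left(182 - 105\right)\right) \left(-32217 - 21027\right) = \left(-35165 - 8085\right) \left(-53244\right) = \left(-43250\right) \left(-53244\right) = 2302803000$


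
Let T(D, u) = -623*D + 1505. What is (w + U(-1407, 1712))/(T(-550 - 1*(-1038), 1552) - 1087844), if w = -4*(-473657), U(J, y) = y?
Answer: -1896340/1390363 ≈ -1.3639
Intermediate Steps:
T(D, u) = 1505 - 623*D
w = 1894628
(w + U(-1407, 1712))/(T(-550 - 1*(-1038), 1552) - 1087844) = (1894628 + 1712)/((1505 - 623*(-550 - 1*(-1038))) - 1087844) = 1896340/((1505 - 623*(-550 + 1038)) - 1087844) = 1896340/((1505 - 623*488) - 1087844) = 1896340/((1505 - 304024) - 1087844) = 1896340/(-302519 - 1087844) = 1896340/(-1390363) = 1896340*(-1/1390363) = -1896340/1390363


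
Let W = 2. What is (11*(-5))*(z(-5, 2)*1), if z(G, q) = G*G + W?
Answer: -1485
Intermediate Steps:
z(G, q) = 2 + G**2 (z(G, q) = G*G + 2 = G**2 + 2 = 2 + G**2)
(11*(-5))*(z(-5, 2)*1) = (11*(-5))*((2 + (-5)**2)*1) = -55*(2 + 25) = -1485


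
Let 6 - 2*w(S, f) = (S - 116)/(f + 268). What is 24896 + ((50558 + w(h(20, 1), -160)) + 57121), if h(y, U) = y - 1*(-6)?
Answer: 1590941/12 ≈ 1.3258e+5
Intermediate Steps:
h(y, U) = 6 + y (h(y, U) = y + 6 = 6 + y)
w(S, f) = 3 - (-116 + S)/(2*(268 + f)) (w(S, f) = 3 - (S - 116)/(2*(f + 268)) = 3 - (-116 + S)/(2*(268 + f)))
24896 + ((50558 + w(h(20, 1), -160)) + 57121) = 24896 + ((50558 + (1724 - (6 + 20) + 6*(-160))/(2*(268 - 160))) + 57121) = 24896 + ((50558 + (½)*(1724 - 1*26 - 960)/108) + 57121) = 24896 + ((50558 + (½)*(1/108)*(1724 - 26 - 960)) + 57121) = 24896 + ((50558 + (½)*(1/108)*738) + 57121) = 24896 + ((50558 + 41/12) + 57121) = 24896 + (606737/12 + 57121) = 24896 + 1292189/12 = 1590941/12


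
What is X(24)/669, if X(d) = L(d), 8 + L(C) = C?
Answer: 16/669 ≈ 0.023916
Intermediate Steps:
L(C) = -8 + C
X(d) = -8 + d
X(24)/669 = (-8 + 24)/669 = 16*(1/669) = 16/669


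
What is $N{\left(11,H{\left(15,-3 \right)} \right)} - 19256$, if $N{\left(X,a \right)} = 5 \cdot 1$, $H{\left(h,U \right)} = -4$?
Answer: $-19251$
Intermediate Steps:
$N{\left(X,a \right)} = 5$
$N{\left(11,H{\left(15,-3 \right)} \right)} - 19256 = 5 - 19256 = -19251$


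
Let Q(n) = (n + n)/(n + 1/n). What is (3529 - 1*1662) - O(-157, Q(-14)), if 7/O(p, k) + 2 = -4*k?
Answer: 3664433/1962 ≈ 1867.7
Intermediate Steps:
Q(n) = 2*n/(n + 1/n) (Q(n) = (2*n)/(n + 1/n) = 2*n/(n + 1/n))
O(p, k) = 7/(-2 - 4*k)
(3529 - 1*1662) - O(-157, Q(-14)) = (3529 - 1*1662) - (-7)/(2 + 4*(2*(-14)**2/(1 + (-14)**2))) = (3529 - 1662) - (-7)/(2 + 4*(2*196/(1 + 196))) = 1867 - (-7)/(2 + 4*(2*196/197)) = 1867 - (-7)/(2 + 4*(2*196*(1/197))) = 1867 - (-7)/(2 + 4*(392/197)) = 1867 - (-7)/(2 + 1568/197) = 1867 - (-7)/1962/197 = 1867 - (-7)*197/1962 = 1867 - 1*(-1379/1962) = 1867 + 1379/1962 = 3664433/1962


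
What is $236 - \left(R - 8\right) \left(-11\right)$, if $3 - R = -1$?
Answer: $192$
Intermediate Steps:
$R = 4$ ($R = 3 - -1 = 3 + 1 = 4$)
$236 - \left(R - 8\right) \left(-11\right) = 236 - \left(4 - 8\right) \left(-11\right) = 236 - \left(-4\right) \left(-11\right) = 236 - 44 = 192$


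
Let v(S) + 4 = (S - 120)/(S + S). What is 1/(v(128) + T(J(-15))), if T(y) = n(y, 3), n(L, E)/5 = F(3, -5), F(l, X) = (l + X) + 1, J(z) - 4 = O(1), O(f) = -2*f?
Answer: -32/287 ≈ -0.11150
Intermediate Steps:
J(z) = 2 (J(z) = 4 - 2*1 = 4 - 2 = 2)
v(S) = -4 + (-120 + S)/(2*S) (v(S) = -4 + (S - 120)/(S + S) = -4 + (-120 + S)/((2*S)) = -4 + (-120 + S)*(1/(2*S)) = -4 + (-120 + S)/(2*S))
F(l, X) = 1 + X + l (F(l, X) = (X + l) + 1 = 1 + X + l)
n(L, E) = -5 (n(L, E) = 5*(1 - 5 + 3) = 5*(-1) = -5)
T(y) = -5
1/(v(128) + T(J(-15))) = 1/((-7/2 - 60/128) - 5) = 1/((-7/2 - 60*1/128) - 5) = 1/((-7/2 - 15/32) - 5) = 1/(-127/32 - 5) = 1/(-287/32) = -32/287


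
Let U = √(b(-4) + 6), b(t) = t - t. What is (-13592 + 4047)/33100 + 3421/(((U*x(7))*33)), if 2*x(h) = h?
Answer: -1909/6620 + 311*√6/63 ≈ 11.804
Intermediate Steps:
x(h) = h/2
b(t) = 0
U = √6 (U = √(0 + 6) = √6 ≈ 2.4495)
(-13592 + 4047)/33100 + 3421/(((U*x(7))*33)) = (-13592 + 4047)/33100 + 3421/(((√6*((½)*7))*33)) = -9545*1/33100 + 3421/(((√6*(7/2))*33)) = -1909/6620 + 3421/(((7*√6/2)*33)) = -1909/6620 + 3421/((231*√6/2)) = -1909/6620 + 3421*(√6/693) = -1909/6620 + 311*√6/63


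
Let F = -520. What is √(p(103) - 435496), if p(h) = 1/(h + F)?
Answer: I*√75727964361/417 ≈ 659.92*I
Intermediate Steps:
p(h) = 1/(-520 + h) (p(h) = 1/(h - 520) = 1/(-520 + h))
√(p(103) - 435496) = √(1/(-520 + 103) - 435496) = √(1/(-417) - 435496) = √(-1/417 - 435496) = √(-181601833/417) = I*√75727964361/417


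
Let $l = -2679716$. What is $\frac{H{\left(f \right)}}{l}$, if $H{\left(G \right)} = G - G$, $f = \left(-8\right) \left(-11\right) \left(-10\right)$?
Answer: $0$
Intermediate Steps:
$f = -880$ ($f = 88 \left(-10\right) = -880$)
$H{\left(G \right)} = 0$
$\frac{H{\left(f \right)}}{l} = \frac{0}{-2679716} = 0 \left(- \frac{1}{2679716}\right) = 0$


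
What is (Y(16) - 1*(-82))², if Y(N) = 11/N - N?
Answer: 1138489/256 ≈ 4447.2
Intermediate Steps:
Y(N) = -N + 11/N
(Y(16) - 1*(-82))² = ((-1*16 + 11/16) - 1*(-82))² = ((-16 + 11*(1/16)) + 82)² = ((-16 + 11/16) + 82)² = (-245/16 + 82)² = (1067/16)² = 1138489/256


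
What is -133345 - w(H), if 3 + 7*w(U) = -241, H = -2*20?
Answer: -933171/7 ≈ -1.3331e+5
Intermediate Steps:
H = -40
w(U) = -244/7 (w(U) = -3/7 + (⅐)*(-241) = -3/7 - 241/7 = -244/7)
-133345 - w(H) = -133345 - 1*(-244/7) = -133345 + 244/7 = -933171/7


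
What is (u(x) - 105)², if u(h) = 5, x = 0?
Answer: 10000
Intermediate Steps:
(u(x) - 105)² = (5 - 105)² = (-100)² = 10000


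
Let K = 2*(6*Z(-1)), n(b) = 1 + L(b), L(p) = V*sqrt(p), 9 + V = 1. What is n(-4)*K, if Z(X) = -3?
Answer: -36 + 576*I ≈ -36.0 + 576.0*I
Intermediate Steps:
V = -8 (V = -9 + 1 = -8)
L(p) = -8*sqrt(p)
n(b) = 1 - 8*sqrt(b)
K = -36 (K = 2*(6*(-3)) = 2*(-18) = -36)
n(-4)*K = (1 - 16*I)*(-36) = -36 + 576*I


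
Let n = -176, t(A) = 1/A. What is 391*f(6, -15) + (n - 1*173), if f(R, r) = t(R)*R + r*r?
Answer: 88017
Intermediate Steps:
f(R, r) = 1 + r**2 (f(R, r) = R/R + r*r = 1 + r**2)
391*f(6, -15) + (n - 1*173) = 391*(1 + (-15)**2) + (-176 - 1*173) = 391*(1 + 225) + (-176 - 173) = 391*226 - 349 = 88366 - 349 = 88017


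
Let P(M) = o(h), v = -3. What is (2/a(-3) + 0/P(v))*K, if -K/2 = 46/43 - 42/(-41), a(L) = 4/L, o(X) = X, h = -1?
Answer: 11076/1763 ≈ 6.2825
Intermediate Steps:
P(M) = -1
K = -7384/1763 (K = -2*(46/43 - 42/(-41)) = -2*(46*(1/43) - 42*(-1/41)) = -2*(46/43 + 42/41) = -2*3692/1763 = -7384/1763 ≈ -4.1883)
(2/a(-3) + 0/P(v))*K = (2/((4/(-3))) + 0/(-1))*(-7384/1763) = (2/((4*(-⅓))) + 0*(-1))*(-7384/1763) = (2/(-4/3) + 0)*(-7384/1763) = (2*(-¾) + 0)*(-7384/1763) = (-3/2 + 0)*(-7384/1763) = -3/2*(-7384/1763) = 11076/1763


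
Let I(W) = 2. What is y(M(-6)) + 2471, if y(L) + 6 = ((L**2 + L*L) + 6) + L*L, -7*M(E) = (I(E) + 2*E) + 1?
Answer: 121322/49 ≈ 2476.0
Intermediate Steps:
M(E) = -3/7 - 2*E/7 (M(E) = -((2 + 2*E) + 1)/7 = -(3 + 2*E)/7 = -3/7 - 2*E/7)
y(L) = 3*L**2 (y(L) = -6 + (((L**2 + L*L) + 6) + L*L) = -6 + (((L**2 + L**2) + 6) + L**2) = -6 + ((2*L**2 + 6) + L**2) = -6 + ((6 + 2*L**2) + L**2) = -6 + (6 + 3*L**2) = 3*L**2)
y(M(-6)) + 2471 = 3*(-3/7 - 2/7*(-6))**2 + 2471 = 3*(-3/7 + 12/7)**2 + 2471 = 3*(9/7)**2 + 2471 = 3*(81/49) + 2471 = 243/49 + 2471 = 121322/49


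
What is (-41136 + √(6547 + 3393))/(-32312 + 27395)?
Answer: 13712/1639 - 2*√2485/4917 ≈ 8.3458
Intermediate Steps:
(-41136 + √(6547 + 3393))/(-32312 + 27395) = (-41136 + √9940)/(-4917) = (-41136 + 2*√2485)*(-1/4917) = 13712/1639 - 2*√2485/4917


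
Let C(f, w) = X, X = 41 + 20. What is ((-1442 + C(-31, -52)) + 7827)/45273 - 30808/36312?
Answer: -16120881/22832683 ≈ -0.70604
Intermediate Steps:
X = 61
C(f, w) = 61
((-1442 + C(-31, -52)) + 7827)/45273 - 30808/36312 = ((-1442 + 61) + 7827)/45273 - 30808/36312 = (-1381 + 7827)*(1/45273) - 30808*1/36312 = 6446*(1/45273) - 3851/4539 = 6446/45273 - 3851/4539 = -16120881/22832683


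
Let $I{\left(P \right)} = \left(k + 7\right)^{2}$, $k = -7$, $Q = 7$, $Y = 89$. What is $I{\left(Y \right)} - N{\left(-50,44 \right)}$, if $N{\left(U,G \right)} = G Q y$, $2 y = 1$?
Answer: $-154$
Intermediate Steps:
$y = \frac{1}{2}$ ($y = \frac{1}{2} \cdot 1 = \frac{1}{2} \approx 0.5$)
$I{\left(P \right)} = 0$ ($I{\left(P \right)} = \left(-7 + 7\right)^{2} = 0^{2} = 0$)
$N{\left(U,G \right)} = \frac{7 G}{2}$ ($N{\left(U,G \right)} = G 7 \cdot \frac{1}{2} = 7 G \frac{1}{2} = \frac{7 G}{2}$)
$I{\left(Y \right)} - N{\left(-50,44 \right)} = 0 - \frac{7}{2} \cdot 44 = 0 - 154 = -154$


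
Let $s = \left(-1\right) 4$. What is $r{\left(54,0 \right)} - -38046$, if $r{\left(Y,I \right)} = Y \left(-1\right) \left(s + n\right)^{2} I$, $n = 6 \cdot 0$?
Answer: $38046$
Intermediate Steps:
$n = 0$
$s = -4$
$r{\left(Y,I \right)} = - 16 I Y$ ($r{\left(Y,I \right)} = Y \left(-1\right) \left(-4 + 0\right)^{2} I = - Y \left(-4\right)^{2} I = - Y 16 I = - 16 Y I = - 16 I Y$)
$r{\left(54,0 \right)} - -38046 = \left(-16\right) 0 \cdot 54 - -38046 = 0 + 38046 = 38046$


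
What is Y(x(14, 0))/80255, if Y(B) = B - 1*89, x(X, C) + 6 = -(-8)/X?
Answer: -661/561785 ≈ -0.0011766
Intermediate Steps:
x(X, C) = -6 + 8/X (x(X, C) = -6 - (-8)/X = -6 + 8/X)
Y(B) = -89 + B (Y(B) = B - 89 = -89 + B)
Y(x(14, 0))/80255 = (-89 + (-6 + 8/14))/80255 = (-89 + (-6 + 8*(1/14)))*(1/80255) = (-89 + (-6 + 4/7))*(1/80255) = (-89 - 38/7)*(1/80255) = -661/7*1/80255 = -661/561785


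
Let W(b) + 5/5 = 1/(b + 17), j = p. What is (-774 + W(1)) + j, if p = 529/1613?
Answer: -22490215/29034 ≈ -774.62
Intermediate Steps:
p = 529/1613 (p = 529*(1/1613) = 529/1613 ≈ 0.32796)
j = 529/1613 ≈ 0.32796
W(b) = -1 + 1/(17 + b) (W(b) = -1 + 1/(b + 17) = -1 + 1/(17 + b))
(-774 + W(1)) + j = (-774 + (-16 - 1*1)/(17 + 1)) + 529/1613 = (-774 + (-16 - 1)/18) + 529/1613 = (-774 + (1/18)*(-17)) + 529/1613 = (-774 - 17/18) + 529/1613 = -13949/18 + 529/1613 = -22490215/29034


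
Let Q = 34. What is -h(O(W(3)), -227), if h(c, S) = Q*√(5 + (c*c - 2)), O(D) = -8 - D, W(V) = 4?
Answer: -238*√3 ≈ -412.23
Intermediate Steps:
h(c, S) = 34*√(3 + c²) (h(c, S) = 34*√(5 + (c*c - 2)) = 34*√(5 + (c² - 2)) = 34*√(5 + (-2 + c²)) = 34*√(3 + c²))
-h(O(W(3)), -227) = -34*√(3 + (-8 - 1*4)²) = -34*√(3 + (-8 - 4)²) = -34*√(3 + (-12)²) = -34*√(3 + 144) = -34*√147 = -34*7*√3 = -238*√3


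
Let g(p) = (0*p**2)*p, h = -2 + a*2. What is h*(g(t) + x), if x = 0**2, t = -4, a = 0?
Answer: 0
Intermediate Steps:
x = 0
h = -2 (h = -2 + 0*2 = -2 + 0 = -2)
g(p) = 0 (g(p) = 0*p = 0)
h*(g(t) + x) = -2*(0 + 0) = -2*0 = 0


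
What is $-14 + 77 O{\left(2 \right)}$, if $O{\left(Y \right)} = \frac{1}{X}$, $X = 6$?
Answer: $- \frac{7}{6} \approx -1.1667$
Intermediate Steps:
$O{\left(Y \right)} = \frac{1}{6}$
$-14 + 77 O{\left(2 \right)} = -14 + 77 \cdot \frac{1}{6} = -14 + \frac{77}{6} = - \frac{7}{6}$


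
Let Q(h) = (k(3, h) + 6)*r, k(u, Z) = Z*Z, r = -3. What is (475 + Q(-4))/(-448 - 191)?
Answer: -409/639 ≈ -0.64006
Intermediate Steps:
k(u, Z) = Z²
Q(h) = -18 - 3*h² (Q(h) = (h² + 6)*(-3) = (6 + h²)*(-3) = -18 - 3*h²)
(475 + Q(-4))/(-448 - 191) = (475 + (-18 - 3*(-4)²))/(-448 - 191) = (475 + (-18 - 3*16))/(-639) = (475 + (-18 - 48))*(-1/639) = (475 - 66)*(-1/639) = 409*(-1/639) = -409/639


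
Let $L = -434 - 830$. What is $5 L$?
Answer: $-6320$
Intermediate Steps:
$L = -1264$
$5 L = 5 \left(-1264\right) = -6320$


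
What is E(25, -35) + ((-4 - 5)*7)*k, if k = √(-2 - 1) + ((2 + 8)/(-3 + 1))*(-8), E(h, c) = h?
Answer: -2495 - 63*I*√3 ≈ -2495.0 - 109.12*I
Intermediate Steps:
k = 40 + I*√3 (k = √(-3) + (10/(-2))*(-8) = I*√3 + (10*(-½))*(-8) = I*√3 - 5*(-8) = I*√3 + 40 = 40 + I*√3 ≈ 40.0 + 1.732*I)
E(25, -35) + ((-4 - 5)*7)*k = 25 + ((-4 - 5)*7)*(40 + I*√3) = 25 + (-9*7)*(40 + I*√3) = 25 - 63*(40 + I*√3) = 25 + (-2520 - 63*I*√3) = -2495 - 63*I*√3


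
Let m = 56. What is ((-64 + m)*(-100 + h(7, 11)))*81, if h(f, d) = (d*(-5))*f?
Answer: 314280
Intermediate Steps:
h(f, d) = -5*d*f (h(f, d) = (-5*d)*f = -5*d*f)
((-64 + m)*(-100 + h(7, 11)))*81 = ((-64 + 56)*(-100 - 5*11*7))*81 = -8*(-100 - 385)*81 = -8*(-485)*81 = 3880*81 = 314280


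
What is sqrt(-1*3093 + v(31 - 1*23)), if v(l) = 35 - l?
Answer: I*sqrt(3066) ≈ 55.371*I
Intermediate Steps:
sqrt(-1*3093 + v(31 - 1*23)) = sqrt(-1*3093 + (35 - (31 - 1*23))) = sqrt(-3093 + (35 - (31 - 23))) = sqrt(-3093 + (35 - 1*8)) = sqrt(-3093 + (35 - 8)) = sqrt(-3093 + 27) = sqrt(-3066) = I*sqrt(3066)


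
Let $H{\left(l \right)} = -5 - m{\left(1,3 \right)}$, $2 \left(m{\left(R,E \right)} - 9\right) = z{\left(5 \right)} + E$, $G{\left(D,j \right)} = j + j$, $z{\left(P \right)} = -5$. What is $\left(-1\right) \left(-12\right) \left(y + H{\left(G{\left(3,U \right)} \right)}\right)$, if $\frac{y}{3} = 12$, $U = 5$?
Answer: $276$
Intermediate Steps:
$G{\left(D,j \right)} = 2 j$
$m{\left(R,E \right)} = \frac{13}{2} + \frac{E}{2}$ ($m{\left(R,E \right)} = 9 + \frac{-5 + E}{2} = 9 + \left(- \frac{5}{2} + \frac{E}{2}\right) = \frac{13}{2} + \frac{E}{2}$)
$H{\left(l \right)} = -13$ ($H{\left(l \right)} = -5 - \left(\frac{13}{2} + \frac{1}{2} \cdot 3\right) = -5 - \left(\frac{13}{2} + \frac{3}{2}\right) = -5 - 8 = -13$)
$y = 36$ ($y = 3 \cdot 12 = 36$)
$\left(-1\right) \left(-12\right) \left(y + H{\left(G{\left(3,U \right)} \right)}\right) = \left(-1\right) \left(-12\right) \left(36 - 13\right) = 12 \cdot 23 = 276$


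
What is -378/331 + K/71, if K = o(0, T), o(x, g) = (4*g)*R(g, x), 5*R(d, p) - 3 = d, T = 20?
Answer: 94970/23501 ≈ 4.0411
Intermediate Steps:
R(d, p) = ⅗ + d/5
o(x, g) = 4*g*(⅗ + g/5) (o(x, g) = (4*g)*(⅗ + g/5) = 4*g*(⅗ + g/5))
K = 368 (K = (⅘)*20*(3 + 20) = (⅘)*20*23 = 368)
-378/331 + K/71 = -378/331 + 368/71 = 94970/23501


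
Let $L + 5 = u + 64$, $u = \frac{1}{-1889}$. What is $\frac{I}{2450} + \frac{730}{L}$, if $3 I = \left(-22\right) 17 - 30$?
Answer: $\frac{33634679}{2730525} \approx 12.318$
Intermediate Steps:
$u = - \frac{1}{1889} \approx -0.00052938$
$L = \frac{111450}{1889}$ ($L = -5 + \left(- \frac{1}{1889} + 64\right) = -5 + \frac{120895}{1889} = \frac{111450}{1889} \approx 58.999$)
$I = - \frac{404}{3}$ ($I = \frac{\left(-22\right) 17 - 30}{3} = \frac{-374 - 30}{3} = \frac{1}{3} \left(-404\right) = - \frac{404}{3} \approx -134.67$)
$\frac{I}{2450} + \frac{730}{L} = - \frac{404}{3 \cdot 2450} + \frac{730}{\frac{111450}{1889}} = \left(- \frac{404}{3}\right) \frac{1}{2450} + 730 \cdot \frac{1889}{111450} = - \frac{202}{3675} + \frac{137897}{11145} = \frac{33634679}{2730525}$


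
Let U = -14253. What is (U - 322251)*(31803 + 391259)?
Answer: -142362055248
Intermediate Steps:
(U - 322251)*(31803 + 391259) = (-14253 - 322251)*(31803 + 391259) = -336504*423062 = -142362055248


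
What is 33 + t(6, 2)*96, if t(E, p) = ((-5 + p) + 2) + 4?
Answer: 321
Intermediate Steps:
t(E, p) = 1 + p (t(E, p) = (-3 + p) + 4 = 1 + p)
33 + t(6, 2)*96 = 33 + (1 + 2)*96 = 33 + 3*96 = 33 + 288 = 321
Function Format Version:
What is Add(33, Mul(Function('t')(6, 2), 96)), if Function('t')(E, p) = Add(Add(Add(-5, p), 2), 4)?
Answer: 321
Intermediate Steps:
Function('t')(E, p) = Add(1, p) (Function('t')(E, p) = Add(Add(-3, p), 4) = Add(1, p))
Add(33, Mul(Function('t')(6, 2), 96)) = Add(33, Mul(Add(1, 2), 96)) = Add(33, Mul(3, 96)) = Add(33, 288) = 321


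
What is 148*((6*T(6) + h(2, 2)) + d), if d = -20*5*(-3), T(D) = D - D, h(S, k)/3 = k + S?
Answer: 46176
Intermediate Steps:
h(S, k) = 3*S + 3*k (h(S, k) = 3*(k + S) = 3*(S + k) = 3*S + 3*k)
T(D) = 0
d = 300 (d = -4*25*(-3) = -100*(-3) = 300)
148*((6*T(6) + h(2, 2)) + d) = 148*((6*0 + (3*2 + 3*2)) + 300) = 148*((0 + (6 + 6)) + 300) = 148*((0 + 12) + 300) = 148*(12 + 300) = 148*312 = 46176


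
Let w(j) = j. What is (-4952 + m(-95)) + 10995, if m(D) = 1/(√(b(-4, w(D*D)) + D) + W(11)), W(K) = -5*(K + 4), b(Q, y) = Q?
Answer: 11530019/1908 - I*√11/1908 ≈ 6043.0 - 0.0017383*I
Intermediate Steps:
W(K) = -20 - 5*K (W(K) = -5*(4 + K) = -20 - 5*K)
m(D) = 1/(-75 + √(-4 + D)) (m(D) = 1/(√(-4 + D) + (-20 - 5*11)) = 1/(√(-4 + D) + (-20 - 55)) = 1/(√(-4 + D) - 75) = 1/(-75 + √(-4 + D)))
(-4952 + m(-95)) + 10995 = (-4952 + 1/(-75 + √(-4 - 95))) + 10995 = (-4952 + 1/(-75 + √(-99))) + 10995 = (-4952 + 1/(-75 + 3*I*√11)) + 10995 = 6043 + 1/(-75 + 3*I*√11)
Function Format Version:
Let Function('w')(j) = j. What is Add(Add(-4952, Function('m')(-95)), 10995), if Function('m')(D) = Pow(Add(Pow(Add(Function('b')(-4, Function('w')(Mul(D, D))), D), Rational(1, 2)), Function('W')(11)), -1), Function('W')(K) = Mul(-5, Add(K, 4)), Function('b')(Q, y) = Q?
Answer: Add(Rational(11530019, 1908), Mul(Rational(-1, 1908), I, Pow(11, Rational(1, 2)))) ≈ Add(6043.0, Mul(-0.0017383, I))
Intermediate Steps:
Function('W')(K) = Add(-20, Mul(-5, K)) (Function('W')(K) = Mul(-5, Add(4, K)) = Add(-20, Mul(-5, K)))
Function('m')(D) = Pow(Add(-75, Pow(Add(-4, D), Rational(1, 2))), -1) (Function('m')(D) = Pow(Add(Pow(Add(-4, D), Rational(1, 2)), Add(-20, Mul(-5, 11))), -1) = Pow(Add(Pow(Add(-4, D), Rational(1, 2)), Add(-20, -55)), -1) = Pow(Add(Pow(Add(-4, D), Rational(1, 2)), -75), -1) = Pow(Add(-75, Pow(Add(-4, D), Rational(1, 2))), -1))
Add(Add(-4952, Function('m')(-95)), 10995) = Add(Add(-4952, Pow(Add(-75, Pow(Add(-4, -95), Rational(1, 2))), -1)), 10995) = Add(Add(-4952, Pow(Add(-75, Pow(-99, Rational(1, 2))), -1)), 10995) = Add(Add(-4952, Pow(Add(-75, Mul(3, I, Pow(11, Rational(1, 2)))), -1)), 10995) = Add(6043, Pow(Add(-75, Mul(3, I, Pow(11, Rational(1, 2)))), -1))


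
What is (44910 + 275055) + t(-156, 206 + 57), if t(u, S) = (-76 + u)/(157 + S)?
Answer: 33596267/105 ≈ 3.1996e+5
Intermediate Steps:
t(u, S) = (-76 + u)/(157 + S)
(44910 + 275055) + t(-156, 206 + 57) = (44910 + 275055) + (-76 - 156)/(157 + (206 + 57)) = 319965 - 232/(157 + 263) = 319965 - 232/420 = 319965 + (1/420)*(-232) = 319965 - 58/105 = 33596267/105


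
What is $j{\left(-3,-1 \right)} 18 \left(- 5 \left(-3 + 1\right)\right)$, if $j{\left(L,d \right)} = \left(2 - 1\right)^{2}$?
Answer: $180$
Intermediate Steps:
$j{\left(L,d \right)} = 1$ ($j{\left(L,d \right)} = 1^{2} = 1$)
$j{\left(-3,-1 \right)} 18 \left(- 5 \left(-3 + 1\right)\right) = 1 \cdot 18 \left(- 5 \left(-3 + 1\right)\right) = 18 \left(\left(-5\right) \left(-2\right)\right) = 18 \cdot 10 = 180$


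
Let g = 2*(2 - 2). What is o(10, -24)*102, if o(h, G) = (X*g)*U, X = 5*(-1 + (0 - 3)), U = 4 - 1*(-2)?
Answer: 0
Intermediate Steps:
U = 6 (U = 4 + 2 = 6)
X = -20 (X = 5*(-1 - 3) = 5*(-4) = -20)
g = 0 (g = 2*0 = 0)
o(h, G) = 0 (o(h, G) = -20*0*6 = 0*6 = 0)
o(10, -24)*102 = 0*102 = 0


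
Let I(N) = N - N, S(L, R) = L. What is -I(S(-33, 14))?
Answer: 0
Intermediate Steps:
I(N) = 0
-I(S(-33, 14)) = -1*0 = 0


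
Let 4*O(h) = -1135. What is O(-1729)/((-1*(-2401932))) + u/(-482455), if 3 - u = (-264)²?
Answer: 669043801079/4635296412240 ≈ 0.14434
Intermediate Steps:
u = -69693 (u = 3 - 1*(-264)² = 3 - 1*69696 = 3 - 69696 = -69693)
O(h) = -1135/4 (O(h) = (¼)*(-1135) = -1135/4)
O(-1729)/((-1*(-2401932))) + u/(-482455) = -1135/(4*((-1*(-2401932)))) - 69693/(-482455) = -1135/4/2401932 - 69693*(-1/482455) = -1135/4*1/2401932 + 69693/482455 = -1135/9607728 + 69693/482455 = 669043801079/4635296412240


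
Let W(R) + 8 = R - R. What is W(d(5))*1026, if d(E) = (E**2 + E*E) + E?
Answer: -8208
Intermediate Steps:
d(E) = E + 2*E**2 (d(E) = (E**2 + E**2) + E = 2*E**2 + E = E + 2*E**2)
W(R) = -8 (W(R) = -8 + (R - R) = -8 + 0 = -8)
W(d(5))*1026 = -8*1026 = -8208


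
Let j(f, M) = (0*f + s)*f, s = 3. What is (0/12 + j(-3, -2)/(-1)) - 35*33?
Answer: -1146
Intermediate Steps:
j(f, M) = 3*f (j(f, M) = (0*f + 3)*f = (0 + 3)*f = 3*f)
(0/12 + j(-3, -2)/(-1)) - 35*33 = (0/12 + (3*(-3))/(-1)) - 35*33 = (0*(1/12) - 9*(-1)) - 1155 = (0 + 9) - 1155 = 9 - 1155 = -1146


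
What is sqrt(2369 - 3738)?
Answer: 37*I ≈ 37.0*I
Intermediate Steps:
sqrt(2369 - 3738) = sqrt(-1369) = 37*I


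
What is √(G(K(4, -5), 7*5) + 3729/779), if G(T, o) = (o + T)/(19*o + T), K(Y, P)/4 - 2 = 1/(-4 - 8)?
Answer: √2996601698587/786011 ≈ 2.2023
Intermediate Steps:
K(Y, P) = 23/3 (K(Y, P) = 8 + 4/(-4 - 8) = 8 + 4/(-12) = 8 + 4*(-1/12) = 8 - ⅓ = 23/3)
G(T, o) = (T + o)/(T + 19*o)
√(G(K(4, -5), 7*5) + 3729/779) = √((23/3 + 7*5)/(23/3 + 19*(7*5)) + 3729/779) = √((23/3 + 35)/(23/3 + 19*35) + 3729*(1/779)) = √((128/3)/(23/3 + 665) + 3729/779) = √((128/3)/(2018/3) + 3729/779) = √((3/2018)*(128/3) + 3729/779) = √(64/1009 + 3729/779) = √(3812417/786011) = √2996601698587/786011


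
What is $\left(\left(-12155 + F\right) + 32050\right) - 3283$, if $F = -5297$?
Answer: $11315$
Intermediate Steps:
$\left(\left(-12155 + F\right) + 32050\right) - 3283 = \left(\left(-12155 - 5297\right) + 32050\right) - 3283 = \left(-17452 + 32050\right) - 3283 = 14598 - 3283 = 11315$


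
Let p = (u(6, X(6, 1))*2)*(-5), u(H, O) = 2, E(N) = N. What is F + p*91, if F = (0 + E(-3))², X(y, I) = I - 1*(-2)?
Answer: -1811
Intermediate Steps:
X(y, I) = 2 + I (X(y, I) = I + 2 = 2 + I)
F = 9 (F = (0 - 3)² = (-3)² = 9)
p = -20 (p = (2*2)*(-5) = 4*(-5) = -20)
F + p*91 = 9 - 20*91 = 9 - 1820 = -1811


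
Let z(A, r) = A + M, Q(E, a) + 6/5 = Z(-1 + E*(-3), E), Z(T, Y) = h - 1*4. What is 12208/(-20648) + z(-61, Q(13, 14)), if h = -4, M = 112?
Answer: 130105/2581 ≈ 50.409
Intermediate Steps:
Z(T, Y) = -8 (Z(T, Y) = -4 - 1*4 = -4 - 4 = -8)
Q(E, a) = -46/5 (Q(E, a) = -6/5 - 8 = -46/5)
z(A, r) = 112 + A (z(A, r) = A + 112 = 112 + A)
12208/(-20648) + z(-61, Q(13, 14)) = 12208/(-20648) + (112 - 61) = 12208*(-1/20648) + 51 = -1526/2581 + 51 = 130105/2581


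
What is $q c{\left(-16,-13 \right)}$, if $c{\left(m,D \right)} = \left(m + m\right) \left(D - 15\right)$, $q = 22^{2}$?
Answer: $433664$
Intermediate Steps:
$q = 484$
$c{\left(m,D \right)} = 2 m \left(-15 + D\right)$
$q c{\left(-16,-13 \right)} = 484 \cdot 2 \left(-16\right) \left(-15 - 13\right) = 484 \cdot 2 \left(-16\right) \left(-28\right) = 484 \cdot 896 = 433664$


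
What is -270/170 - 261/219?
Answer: -3450/1241 ≈ -2.7800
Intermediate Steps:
-270/170 - 261/219 = -270*1/170 - 261*1/219 = -27/17 - 87/73 = -3450/1241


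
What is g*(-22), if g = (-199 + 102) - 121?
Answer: 4796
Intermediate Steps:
g = -218 (g = -97 - 121 = -218)
g*(-22) = -218*(-22) = 4796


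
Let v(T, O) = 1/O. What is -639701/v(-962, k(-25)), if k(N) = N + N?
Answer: 31985050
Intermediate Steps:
k(N) = 2*N
-639701/v(-962, k(-25)) = -639701*2*(-25) = -639701/(1/(-50)) = -639701/(-1/50) = -639701*(-50) = 31985050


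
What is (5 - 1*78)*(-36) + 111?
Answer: 2739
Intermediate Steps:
(5 - 1*78)*(-36) + 111 = (5 - 78)*(-36) + 111 = -73*(-36) + 111 = 2628 + 111 = 2739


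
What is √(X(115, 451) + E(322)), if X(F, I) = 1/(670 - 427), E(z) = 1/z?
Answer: √545790/8694 ≈ 0.084975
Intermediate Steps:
X(F, I) = 1/243
√(X(115, 451) + E(322)) = √(1/243 + 1/322) = √(565/78246) = √545790/8694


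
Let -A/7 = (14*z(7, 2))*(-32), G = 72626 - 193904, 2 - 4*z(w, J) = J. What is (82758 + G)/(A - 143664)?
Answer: 1605/5986 ≈ 0.26813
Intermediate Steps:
z(w, J) = ½ - J/4
G = -121278
A = 0 (A = -7*14*(½ - ¼*2)*(-32) = -7*14*(½ - ½)*(-32) = -7*14*0*(-32) = -0*(-32) = -7*0 = 0)
(82758 + G)/(A - 143664) = (82758 - 121278)/(0 - 143664) = -38520/(-143664) = -38520*(-1/143664) = 1605/5986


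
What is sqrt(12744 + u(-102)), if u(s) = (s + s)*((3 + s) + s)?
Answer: 6*sqrt(1493) ≈ 231.84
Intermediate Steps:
u(s) = 2*s*(3 + 2*s) (u(s) = (2*s)*(3 + 2*s) = 2*s*(3 + 2*s))
sqrt(12744 + u(-102)) = sqrt(12744 + 2*(-102)*(3 + 2*(-102))) = sqrt(12744 + 2*(-102)*(3 - 204)) = sqrt(12744 + 2*(-102)*(-201)) = sqrt(12744 + 41004) = sqrt(53748) = 6*sqrt(1493)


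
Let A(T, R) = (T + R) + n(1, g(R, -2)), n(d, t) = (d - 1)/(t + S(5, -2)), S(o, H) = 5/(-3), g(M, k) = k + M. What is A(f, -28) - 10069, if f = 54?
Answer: -10043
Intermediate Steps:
g(M, k) = M + k
S(o, H) = -5/3 (S(o, H) = 5*(-⅓) = -5/3)
n(d, t) = (-1 + d)/(-5/3 + t) (n(d, t) = (d - 1)/(t - 5/3) = (-1 + d)/(-5/3 + t))
A(T, R) = R + T (A(T, R) = (T + R) + 3*(-1 + 1)/(-5 + 3*(R - 2)) = (R + T) + 3*0/(-5 + 3*(-2 + R)) = (R + T) + 3*0/(-5 + (-6 + 3*R)) = (R + T) + 3*0/(-11 + 3*R) = (R + T) + 0 = R + T)
A(f, -28) - 10069 = (-28 + 54) - 10069 = 26 - 10069 = -10043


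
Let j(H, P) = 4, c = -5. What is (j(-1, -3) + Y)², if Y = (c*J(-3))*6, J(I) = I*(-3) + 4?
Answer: 148996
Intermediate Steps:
J(I) = 4 - 3*I (J(I) = -3*I + 4 = 4 - 3*I)
Y = -390 (Y = -5*(4 - 3*(-3))*6 = -5*(4 + 9)*6 = -5*13*6 = -65*6 = -390)
(j(-1, -3) + Y)² = (4 - 390)² = (-386)² = 148996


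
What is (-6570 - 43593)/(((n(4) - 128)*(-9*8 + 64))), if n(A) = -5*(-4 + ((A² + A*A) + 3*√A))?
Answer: -50163/2384 ≈ -21.042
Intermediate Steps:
n(A) = 20 - 15*√A - 10*A² (n(A) = -5*(-4 + ((A² + A²) + 3*√A)) = -5*(-4 + (2*A² + 3*√A)) = -5*(-4 + 2*A² + 3*√A) = 20 - 15*√A - 10*A²)
(-6570 - 43593)/(((n(4) - 128)*(-9*8 + 64))) = (-6570 - 43593)/((((20 - 15*√4 - 10*4²) - 128)*(-9*8 + 64))) = -50163*1/((-72 + 64)*((20 - 15*2 - 10*16) - 128)) = -50163*(-1/(8*((20 - 30 - 160) - 128))) = -50163*(-1/(8*(-170 - 128))) = -50163/((-298*(-8))) = -50163/2384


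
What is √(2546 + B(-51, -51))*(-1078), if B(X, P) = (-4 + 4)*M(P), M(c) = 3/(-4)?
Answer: -1078*√2546 ≈ -54394.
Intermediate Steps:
M(c) = -¾ (M(c) = 3*(-¼) = -¾)
B(X, P) = 0 (B(X, P) = (-4 + 4)*(-¾) = 0*(-¾) = 0)
√(2546 + B(-51, -51))*(-1078) = √(2546 + 0)*(-1078) = √2546*(-1078) = -1078*√2546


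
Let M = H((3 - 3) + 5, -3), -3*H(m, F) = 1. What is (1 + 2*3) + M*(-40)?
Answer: 61/3 ≈ 20.333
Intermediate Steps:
H(m, F) = -1/3 (H(m, F) = -1/3*1 = -1/3)
M = -1/3 ≈ -0.33333
(1 + 2*3) + M*(-40) = (1 + 2*3) - 1/3*(-40) = (1 + 6) + 40/3 = 7 + 40/3 = 61/3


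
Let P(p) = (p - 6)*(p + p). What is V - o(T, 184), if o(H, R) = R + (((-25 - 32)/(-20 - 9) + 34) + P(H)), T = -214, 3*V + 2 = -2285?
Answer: -8277380/87 ≈ -95142.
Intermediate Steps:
V = -2287/3 (V = -⅔ + (⅓)*(-2285) = -⅔ - 2285/3 = -2287/3 ≈ -762.33)
P(p) = 2*p*(-6 + p) (P(p) = (-6 + p)*(2*p) = 2*p*(-6 + p))
o(H, R) = 1043/29 + R + 2*H*(-6 + H) (o(H, R) = R + (((-25 - 32)/(-20 - 9) + 34) + 2*H*(-6 + H)) = R + ((-57/(-29) + 34) + 2*H*(-6 + H)) = R + ((-57*(-1/29) + 34) + 2*H*(-6 + H)) = R + ((57/29 + 34) + 2*H*(-6 + H)) = R + (1043/29 + 2*H*(-6 + H)) = 1043/29 + R + 2*H*(-6 + H))
V - o(T, 184) = -2287/3 - (1043/29 + 184 + 2*(-214)*(-6 - 214)) = -2287/3 - (1043/29 + 184 + 2*(-214)*(-220)) = -2287/3 - (1043/29 + 184 + 94160) = -2287/3 - 1*2737019/29 = -2287/3 - 2737019/29 = -8277380/87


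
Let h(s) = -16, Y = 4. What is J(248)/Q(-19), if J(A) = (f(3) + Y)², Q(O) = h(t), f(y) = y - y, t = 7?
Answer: -1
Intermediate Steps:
f(y) = 0
Q(O) = -16
J(A) = 16 (J(A) = (0 + 4)² = 4² = 16)
J(248)/Q(-19) = 16/(-16) = 16*(-1/16) = -1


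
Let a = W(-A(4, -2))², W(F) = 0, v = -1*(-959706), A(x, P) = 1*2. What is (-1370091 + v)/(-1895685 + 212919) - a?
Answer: 136795/560922 ≈ 0.24388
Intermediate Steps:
A(x, P) = 2
v = 959706
a = 0 (a = 0² = 0)
(-1370091 + v)/(-1895685 + 212919) - a = (-1370091 + 959706)/(-1895685 + 212919) - 1*0 = -410385/(-1682766) + 0 = -410385*(-1/1682766) + 0 = 136795/560922 + 0 = 136795/560922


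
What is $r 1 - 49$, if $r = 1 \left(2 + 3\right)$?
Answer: $-44$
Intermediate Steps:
$r = 5$ ($r = 1 \cdot 5 = 5$)
$r 1 - 49 = 5 \cdot 1 - 49 = 5 - 49 = -44$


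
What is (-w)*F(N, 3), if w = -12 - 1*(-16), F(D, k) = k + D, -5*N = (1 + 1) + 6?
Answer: -28/5 ≈ -5.6000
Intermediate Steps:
N = -8/5 (N = -((1 + 1) + 6)/5 = -(2 + 6)/5 = -⅕*8 = -8/5 ≈ -1.6000)
F(D, k) = D + k
w = 4 (w = -12 + 16 = 4)
(-w)*F(N, 3) = (-1*4)*(-8/5 + 3) = -4*7/5 = -28/5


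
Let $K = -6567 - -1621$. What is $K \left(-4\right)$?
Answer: $19784$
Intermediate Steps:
$K = -4946$ ($K = -6567 + 1621 = -4946$)
$K \left(-4\right) = \left(-4946\right) \left(-4\right) = 19784$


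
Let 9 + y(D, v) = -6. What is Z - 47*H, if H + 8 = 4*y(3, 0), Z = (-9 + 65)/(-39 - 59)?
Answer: 22368/7 ≈ 3195.4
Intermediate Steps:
Z = -4/7 (Z = 56/(-98) = 56*(-1/98) = -4/7 ≈ -0.57143)
y(D, v) = -15 (y(D, v) = -9 - 6 = -15)
H = -68 (H = -8 + 4*(-15) = -8 - 60 = -68)
Z - 47*H = -4/7 - 47*(-68) = -4/7 + 3196 = 22368/7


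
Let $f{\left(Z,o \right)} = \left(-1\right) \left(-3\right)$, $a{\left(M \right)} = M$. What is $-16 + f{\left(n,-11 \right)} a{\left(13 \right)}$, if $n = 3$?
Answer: $23$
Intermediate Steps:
$f{\left(Z,o \right)} = 3$
$-16 + f{\left(n,-11 \right)} a{\left(13 \right)} = -16 + 3 \cdot 13 = -16 + 39 = 23$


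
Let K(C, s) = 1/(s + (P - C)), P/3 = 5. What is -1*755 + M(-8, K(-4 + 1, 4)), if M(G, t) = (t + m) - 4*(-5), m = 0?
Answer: -16169/22 ≈ -734.95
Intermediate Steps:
P = 15 (P = 3*5 = 15)
K(C, s) = 1/(15 + s - C) (K(C, s) = 1/(s + (15 - C)) = 1/(15 + s - C))
M(G, t) = 20 + t (M(G, t) = (t + 0) - 4*(-5) = t + 20 = 20 + t)
-1*755 + M(-8, K(-4 + 1, 4)) = -1*755 + (20 + 1/(15 + 4 - (-4 + 1))) = -755 + (20 + 1/(15 + 4 - 1*(-3))) = -755 + (20 + 1/(15 + 4 + 3)) = -755 + (20 + 1/22) = -755 + 441/22 = -16169/22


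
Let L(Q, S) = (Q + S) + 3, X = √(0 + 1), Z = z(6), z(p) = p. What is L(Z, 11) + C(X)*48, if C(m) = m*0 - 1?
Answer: -28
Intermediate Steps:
Z = 6
X = 1 (X = √1 = 1)
C(m) = -1 (C(m) = 0 - 1 = -1)
L(Q, S) = 3 + Q + S
L(Z, 11) + C(X)*48 = (3 + 6 + 11) - 1*48 = 20 - 48 = -28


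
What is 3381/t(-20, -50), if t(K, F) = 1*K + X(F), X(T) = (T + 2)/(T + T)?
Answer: -84525/488 ≈ -173.21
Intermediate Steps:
X(T) = (2 + T)/(2*T) (X(T) = (2 + T)/((2*T)) = (2 + T)*(1/(2*T)) = (2 + T)/(2*T))
t(K, F) = K + (2 + F)/(2*F) (t(K, F) = 1*K + (2 + F)/(2*F) = K + (2 + F)/(2*F))
3381/t(-20, -50) = 3381/(½ - 20 + 1/(-50)) = 3381/(½ - 20 - 1/50) = 3381/(-488/25) = 3381*(-25/488) = -84525/488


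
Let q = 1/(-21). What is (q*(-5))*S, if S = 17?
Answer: 85/21 ≈ 4.0476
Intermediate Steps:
q = -1/21 ≈ -0.047619
(q*(-5))*S = -1/21*(-5)*17 = (5/21)*17 = 85/21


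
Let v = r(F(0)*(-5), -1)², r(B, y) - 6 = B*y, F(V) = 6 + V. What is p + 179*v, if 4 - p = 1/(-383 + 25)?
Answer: 83051705/358 ≈ 2.3199e+5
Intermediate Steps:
p = 1433/358 (p = 4 - 1/(-383 + 25) = 4 - 1/(-358) = 4 - 1*(-1/358) = 4 + 1/358 = 1433/358 ≈ 4.0028)
r(B, y) = 6 + B*y
v = 1296 (v = (6 + ((6 + 0)*(-5))*(-1))² = (6 + (6*(-5))*(-1))² = (6 - 30*(-1))² = (6 + 30)² = 36² = 1296)
p + 179*v = 1433/358 + 179*1296 = 1433/358 + 231984 = 83051705/358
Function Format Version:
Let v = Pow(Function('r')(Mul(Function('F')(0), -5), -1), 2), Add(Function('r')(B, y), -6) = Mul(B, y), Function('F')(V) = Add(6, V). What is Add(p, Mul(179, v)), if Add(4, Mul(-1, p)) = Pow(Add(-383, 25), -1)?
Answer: Rational(83051705, 358) ≈ 2.3199e+5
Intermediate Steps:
p = Rational(1433, 358) (p = Add(4, Mul(-1, Pow(Add(-383, 25), -1))) = Add(4, Mul(-1, Pow(-358, -1))) = Add(4, Mul(-1, Rational(-1, 358))) = Add(4, Rational(1, 358)) = Rational(1433, 358) ≈ 4.0028)
Function('r')(B, y) = Add(6, Mul(B, y))
v = 1296 (v = Pow(Add(6, Mul(Mul(Add(6, 0), -5), -1)), 2) = Pow(Add(6, Mul(Mul(6, -5), -1)), 2) = Pow(Add(6, Mul(-30, -1)), 2) = Pow(Add(6, 30), 2) = Pow(36, 2) = 1296)
Add(p, Mul(179, v)) = Add(Rational(1433, 358), Mul(179, 1296)) = Add(Rational(1433, 358), 231984) = Rational(83051705, 358)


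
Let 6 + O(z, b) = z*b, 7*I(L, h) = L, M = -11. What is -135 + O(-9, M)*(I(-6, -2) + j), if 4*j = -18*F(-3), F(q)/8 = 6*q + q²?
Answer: 209421/7 ≈ 29917.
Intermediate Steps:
F(q) = 8*q² + 48*q (F(q) = 8*(6*q + q²) = 8*(q² + 6*q) = 8*q² + 48*q)
j = 324 (j = (-144*(-3)*(6 - 3))/4 = (-144*(-3)*3)/4 = (-18*(-72))/4 = (¼)*1296 = 324)
I(L, h) = L/7
O(z, b) = -6 + b*z (O(z, b) = -6 + z*b = -6 + b*z)
-135 + O(-9, M)*(I(-6, -2) + j) = -135 + (-6 - 11*(-9))*((⅐)*(-6) + 324) = -135 + (-6 + 99)*(-6/7 + 324) = -135 + 93*(2262/7) = -135 + 210366/7 = 209421/7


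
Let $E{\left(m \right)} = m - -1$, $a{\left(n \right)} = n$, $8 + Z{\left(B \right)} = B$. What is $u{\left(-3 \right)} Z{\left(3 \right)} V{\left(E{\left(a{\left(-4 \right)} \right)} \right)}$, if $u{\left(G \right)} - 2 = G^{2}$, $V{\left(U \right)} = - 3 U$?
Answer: $-495$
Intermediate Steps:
$Z{\left(B \right)} = -8 + B$
$E{\left(m \right)} = 1 + m$ ($E{\left(m \right)} = m + 1 = 1 + m$)
$u{\left(G \right)} = 2 + G^{2}$
$u{\left(-3 \right)} Z{\left(3 \right)} V{\left(E{\left(a{\left(-4 \right)} \right)} \right)} = \left(2 + \left(-3\right)^{2}\right) \left(-8 + 3\right) \left(- 3 \left(1 - 4\right)\right) = \left(2 + 9\right) \left(-5\right) \left(\left(-3\right) \left(-3\right)\right) = 11 \left(-5\right) 9 = \left(-55\right) 9 = -495$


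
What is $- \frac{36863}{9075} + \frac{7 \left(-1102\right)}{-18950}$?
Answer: $- \frac{12570986}{3439425} \approx -3.655$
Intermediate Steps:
$- \frac{36863}{9075} + \frac{7 \left(-1102\right)}{-18950} = \left(-36863\right) \frac{1}{9075} - - \frac{3857}{9475} = - \frac{36863}{9075} + \frac{3857}{9475} = - \frac{12570986}{3439425}$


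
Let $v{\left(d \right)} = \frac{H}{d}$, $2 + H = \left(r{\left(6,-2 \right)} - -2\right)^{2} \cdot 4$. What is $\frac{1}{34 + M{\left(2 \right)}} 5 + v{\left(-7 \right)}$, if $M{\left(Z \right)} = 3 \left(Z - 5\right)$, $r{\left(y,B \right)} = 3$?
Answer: $- \frac{69}{5} \approx -13.8$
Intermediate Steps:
$H = 98$ ($H = -2 + \left(3 - -2\right)^{2} \cdot 4 = -2 + \left(3 + 2\right)^{2} \cdot 4 = -2 + 5^{2} \cdot 4 = -2 + 25 \cdot 4 = -2 + 100 = 98$)
$M{\left(Z \right)} = -15 + 3 Z$ ($M{\left(Z \right)} = 3 \left(-5 + Z\right) = -15 + 3 Z$)
$v{\left(d \right)} = \frac{98}{d}$
$\frac{1}{34 + M{\left(2 \right)}} 5 + v{\left(-7 \right)} = \frac{1}{34 + \left(-15 + 3 \cdot 2\right)} 5 + \frac{98}{-7} = \frac{1}{34 + \left(-15 + 6\right)} 5 + 98 \left(- \frac{1}{7}\right) = \frac{1}{34 - 9} \cdot 5 - 14 = \frac{1}{25} \cdot 5 - 14 = \frac{1}{5} - 14 = - \frac{69}{5}$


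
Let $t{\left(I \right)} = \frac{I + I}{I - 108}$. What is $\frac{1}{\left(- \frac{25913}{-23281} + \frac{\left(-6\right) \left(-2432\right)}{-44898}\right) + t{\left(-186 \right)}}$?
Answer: $\frac{1219482061}{2504031227} \approx 0.48701$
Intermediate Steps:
$t{\left(I \right)} = \frac{2 I}{-108 + I}$
$\frac{1}{\left(- \frac{25913}{-23281} + \frac{\left(-6\right) \left(-2432\right)}{-44898}\right) + t{\left(-186 \right)}} = \frac{1}{\left(- \frac{25913}{-23281} + \frac{\left(-6\right) \left(-2432\right)}{-44898}\right) + 2 \left(-186\right) \frac{1}{-108 - 186}} = \frac{1}{\left(\left(-25913\right) \left(- \frac{1}{23281}\right) + 14592 \left(- \frac{1}{44898}\right)\right) + 2 \left(-186\right) \frac{1}{-294}} = \frac{1}{\left(\frac{25913}{23281} - \frac{2432}{7483}\right) + 2 \left(-186\right) \left(- \frac{1}{294}\right)} = \frac{1}{\frac{137287587}{174211723} + \frac{62}{49}} = \frac{1}{\frac{2504031227}{1219482061}} = \frac{1219482061}{2504031227}$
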